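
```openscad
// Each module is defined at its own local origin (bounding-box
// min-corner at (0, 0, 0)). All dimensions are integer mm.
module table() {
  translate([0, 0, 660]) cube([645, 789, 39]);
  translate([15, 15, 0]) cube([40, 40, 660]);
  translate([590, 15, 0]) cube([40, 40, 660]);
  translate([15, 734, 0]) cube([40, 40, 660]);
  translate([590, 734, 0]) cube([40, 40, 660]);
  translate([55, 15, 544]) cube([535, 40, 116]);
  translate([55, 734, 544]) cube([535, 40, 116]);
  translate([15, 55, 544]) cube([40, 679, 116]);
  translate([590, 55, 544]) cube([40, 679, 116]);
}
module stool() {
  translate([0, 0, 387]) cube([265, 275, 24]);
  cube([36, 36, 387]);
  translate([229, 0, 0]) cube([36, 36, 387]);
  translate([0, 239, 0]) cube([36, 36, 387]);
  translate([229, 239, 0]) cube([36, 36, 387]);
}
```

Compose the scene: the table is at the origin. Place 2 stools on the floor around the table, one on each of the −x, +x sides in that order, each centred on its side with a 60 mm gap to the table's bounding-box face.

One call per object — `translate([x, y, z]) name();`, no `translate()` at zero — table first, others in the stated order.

table();
translate([-325, 257, 0]) stool();
translate([705, 257, 0]) stool();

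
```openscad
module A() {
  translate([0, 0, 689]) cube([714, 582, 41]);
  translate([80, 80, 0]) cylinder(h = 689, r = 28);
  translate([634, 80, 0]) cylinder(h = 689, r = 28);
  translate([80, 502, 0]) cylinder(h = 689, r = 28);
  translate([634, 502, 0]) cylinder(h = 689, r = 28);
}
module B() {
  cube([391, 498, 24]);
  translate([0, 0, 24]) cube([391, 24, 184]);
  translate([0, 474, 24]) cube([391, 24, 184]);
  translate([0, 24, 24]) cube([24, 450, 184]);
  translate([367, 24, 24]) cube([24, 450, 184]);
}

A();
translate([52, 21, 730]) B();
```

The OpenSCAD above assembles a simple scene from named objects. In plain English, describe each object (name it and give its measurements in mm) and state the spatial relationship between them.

A is a table with a 714×582 mm rectangular top, 41 mm thick, top surface at z = 730 mm, supported by four round legs of 56 mm diameter, each leg's bounding box inset 52 mm from the nearest pair of top edges, running from the floor.

B is an open storage box with external size 391×498×208 mm and wall thickness 24 mm (the base is also 24 mm thick). The base covers the whole footprint; the four walls stand on the base, with the y-facing walls full-width and the x-facing walls fitting between their inner faces.

The open box is on top of the table.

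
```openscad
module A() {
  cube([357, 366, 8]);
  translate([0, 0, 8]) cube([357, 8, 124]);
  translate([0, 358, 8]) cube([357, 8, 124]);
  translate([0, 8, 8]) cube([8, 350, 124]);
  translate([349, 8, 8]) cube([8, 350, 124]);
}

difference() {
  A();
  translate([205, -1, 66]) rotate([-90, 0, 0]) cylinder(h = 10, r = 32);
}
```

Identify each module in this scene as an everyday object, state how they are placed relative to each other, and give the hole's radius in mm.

A is an open box. The open box has a circular hole through its front wall. The hole's radius is 32 mm.

The subtracted cylinder has r = 32 mm.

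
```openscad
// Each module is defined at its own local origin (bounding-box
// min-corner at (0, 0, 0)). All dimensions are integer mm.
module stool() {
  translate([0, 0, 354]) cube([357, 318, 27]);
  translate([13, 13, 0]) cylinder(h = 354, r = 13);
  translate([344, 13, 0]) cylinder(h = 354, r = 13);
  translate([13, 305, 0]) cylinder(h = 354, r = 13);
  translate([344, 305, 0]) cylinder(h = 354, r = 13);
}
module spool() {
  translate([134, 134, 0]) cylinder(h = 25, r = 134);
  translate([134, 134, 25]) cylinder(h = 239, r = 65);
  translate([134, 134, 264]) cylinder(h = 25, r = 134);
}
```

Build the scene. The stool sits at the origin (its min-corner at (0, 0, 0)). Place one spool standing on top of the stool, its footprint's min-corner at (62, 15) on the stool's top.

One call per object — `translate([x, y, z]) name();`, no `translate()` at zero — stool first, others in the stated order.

stool();
translate([62, 15, 381]) spool();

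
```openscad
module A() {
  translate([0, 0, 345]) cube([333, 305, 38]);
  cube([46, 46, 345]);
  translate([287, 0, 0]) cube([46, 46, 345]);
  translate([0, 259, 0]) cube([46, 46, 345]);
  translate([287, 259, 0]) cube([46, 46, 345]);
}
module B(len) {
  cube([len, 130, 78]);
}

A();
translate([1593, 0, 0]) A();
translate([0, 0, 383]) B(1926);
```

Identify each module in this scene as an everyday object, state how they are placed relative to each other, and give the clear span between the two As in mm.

Second stool starts at x = 1593; first ends at x = 333; clear span = 1593 − 333 = 1260 mm.

A is a stool. B is a beam. A beam spans the tops of two stools. The clear span between the two stools is 1260 mm.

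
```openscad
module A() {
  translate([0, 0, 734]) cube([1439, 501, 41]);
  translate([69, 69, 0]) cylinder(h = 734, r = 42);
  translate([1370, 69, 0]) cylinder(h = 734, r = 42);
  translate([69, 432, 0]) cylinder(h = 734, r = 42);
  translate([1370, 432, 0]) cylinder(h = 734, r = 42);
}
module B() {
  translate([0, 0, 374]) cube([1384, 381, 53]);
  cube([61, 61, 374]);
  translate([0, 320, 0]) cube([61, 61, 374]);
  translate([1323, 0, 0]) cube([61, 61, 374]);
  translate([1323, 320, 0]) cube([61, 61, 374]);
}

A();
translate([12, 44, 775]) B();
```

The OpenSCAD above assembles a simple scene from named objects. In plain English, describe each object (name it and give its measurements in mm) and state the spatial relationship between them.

A is a table with a 1439×501 mm rectangular top, 41 mm thick, top surface at z = 775 mm, supported by four round legs of 84 mm diameter, each leg's bounding box inset 27 mm from the nearest pair of top edges, running from the floor.

B is a long wooden bench with a 1384 mm (x) × 381 mm (y) seat, 53 mm thick, its top surface 427 mm above the floor. Four 61 mm square legs at the seat corners, flush with the edges, run from z = 0 to the seat underside.

The bench is on top of the table.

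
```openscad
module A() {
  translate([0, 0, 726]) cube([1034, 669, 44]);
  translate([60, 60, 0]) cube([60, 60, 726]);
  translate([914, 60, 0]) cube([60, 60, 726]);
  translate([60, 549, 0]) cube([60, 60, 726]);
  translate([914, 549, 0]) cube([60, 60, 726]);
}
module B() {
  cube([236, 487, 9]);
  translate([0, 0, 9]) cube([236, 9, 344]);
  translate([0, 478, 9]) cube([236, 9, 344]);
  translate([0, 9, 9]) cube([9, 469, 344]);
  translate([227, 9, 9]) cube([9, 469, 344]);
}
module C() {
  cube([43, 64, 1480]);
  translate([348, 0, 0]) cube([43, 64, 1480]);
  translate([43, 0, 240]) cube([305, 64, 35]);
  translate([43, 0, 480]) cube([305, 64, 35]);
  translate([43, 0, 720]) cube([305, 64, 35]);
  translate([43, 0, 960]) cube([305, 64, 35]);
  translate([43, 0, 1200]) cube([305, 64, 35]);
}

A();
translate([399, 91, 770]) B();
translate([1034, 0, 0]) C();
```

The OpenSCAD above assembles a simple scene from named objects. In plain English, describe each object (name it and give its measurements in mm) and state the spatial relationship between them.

A is a table: top 1034 mm (x) × 669 mm (y), 44 mm thick, upper face at z = 770 mm, on four 60×60 mm square legs, each inset 60 mm from the nearest pair of top edges, running from z = 0 to the bottom of the top.

B is an open storage box with external size 236×487×353 mm and wall thickness 9 mm (the base is also 9 mm thick). The base covers the whole footprint; the four walls stand on the base, with the y-facing walls full-width and the x-facing walls fitting between their inner faces.

C is a wooden ladder with two side rails of 43×64 mm section and 1480 mm height, set 391 mm apart overall. Between them run 5 rectangular rungs (64 mm deep, 35 mm thick), front faces flush with the rails' −y face. The bottom of the first rung is 240 mm above the floor and each subsequent rung is 240 mm higher than the one below.

The open box is on top of the table, centred. The ladder is against the table's +x side, with their −y faces flush.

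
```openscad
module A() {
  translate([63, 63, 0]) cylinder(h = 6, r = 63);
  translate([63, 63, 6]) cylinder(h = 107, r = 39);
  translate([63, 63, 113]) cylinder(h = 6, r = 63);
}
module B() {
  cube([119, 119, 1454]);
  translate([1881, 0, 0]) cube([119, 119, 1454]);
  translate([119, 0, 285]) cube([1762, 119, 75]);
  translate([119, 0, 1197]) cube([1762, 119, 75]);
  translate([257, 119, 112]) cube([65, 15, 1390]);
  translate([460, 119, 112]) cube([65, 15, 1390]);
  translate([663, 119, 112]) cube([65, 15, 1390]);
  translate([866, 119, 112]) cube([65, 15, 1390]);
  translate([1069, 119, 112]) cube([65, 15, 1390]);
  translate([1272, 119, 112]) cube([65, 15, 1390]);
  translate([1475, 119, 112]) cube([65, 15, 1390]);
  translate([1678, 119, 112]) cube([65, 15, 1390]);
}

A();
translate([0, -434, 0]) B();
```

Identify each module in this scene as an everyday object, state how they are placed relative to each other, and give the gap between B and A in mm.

The fence section's nearest face is 300 mm from the spool's −y face.

A is a spool. B is a fence section. The fence section is on the floor beside the spool on its −y side. The gap between the fence section and the spool is 300 mm.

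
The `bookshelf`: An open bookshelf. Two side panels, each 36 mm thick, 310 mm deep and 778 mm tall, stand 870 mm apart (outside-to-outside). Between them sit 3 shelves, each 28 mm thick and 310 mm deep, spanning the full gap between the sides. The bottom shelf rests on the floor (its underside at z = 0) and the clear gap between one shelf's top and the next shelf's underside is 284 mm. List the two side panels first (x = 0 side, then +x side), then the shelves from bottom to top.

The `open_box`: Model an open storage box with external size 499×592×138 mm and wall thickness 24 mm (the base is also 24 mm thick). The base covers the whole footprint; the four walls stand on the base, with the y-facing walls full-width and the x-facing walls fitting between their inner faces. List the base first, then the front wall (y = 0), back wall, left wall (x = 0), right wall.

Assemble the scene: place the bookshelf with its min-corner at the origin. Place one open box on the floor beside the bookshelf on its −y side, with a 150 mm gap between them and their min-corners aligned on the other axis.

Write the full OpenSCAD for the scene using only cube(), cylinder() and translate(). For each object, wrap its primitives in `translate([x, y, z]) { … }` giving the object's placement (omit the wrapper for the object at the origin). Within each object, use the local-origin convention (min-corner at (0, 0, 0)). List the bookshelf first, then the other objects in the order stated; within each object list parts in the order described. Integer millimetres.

cube([36, 310, 778]);
translate([834, 0, 0]) cube([36, 310, 778]);
translate([36, 0, 0]) cube([798, 310, 28]);
translate([36, 0, 312]) cube([798, 310, 28]);
translate([36, 0, 624]) cube([798, 310, 28]);
translate([0, -742, 0]) {
  cube([499, 592, 24]);
  translate([0, 0, 24]) cube([499, 24, 114]);
  translate([0, 568, 24]) cube([499, 24, 114]);
  translate([0, 24, 24]) cube([24, 544, 114]);
  translate([475, 24, 24]) cube([24, 544, 114]);
}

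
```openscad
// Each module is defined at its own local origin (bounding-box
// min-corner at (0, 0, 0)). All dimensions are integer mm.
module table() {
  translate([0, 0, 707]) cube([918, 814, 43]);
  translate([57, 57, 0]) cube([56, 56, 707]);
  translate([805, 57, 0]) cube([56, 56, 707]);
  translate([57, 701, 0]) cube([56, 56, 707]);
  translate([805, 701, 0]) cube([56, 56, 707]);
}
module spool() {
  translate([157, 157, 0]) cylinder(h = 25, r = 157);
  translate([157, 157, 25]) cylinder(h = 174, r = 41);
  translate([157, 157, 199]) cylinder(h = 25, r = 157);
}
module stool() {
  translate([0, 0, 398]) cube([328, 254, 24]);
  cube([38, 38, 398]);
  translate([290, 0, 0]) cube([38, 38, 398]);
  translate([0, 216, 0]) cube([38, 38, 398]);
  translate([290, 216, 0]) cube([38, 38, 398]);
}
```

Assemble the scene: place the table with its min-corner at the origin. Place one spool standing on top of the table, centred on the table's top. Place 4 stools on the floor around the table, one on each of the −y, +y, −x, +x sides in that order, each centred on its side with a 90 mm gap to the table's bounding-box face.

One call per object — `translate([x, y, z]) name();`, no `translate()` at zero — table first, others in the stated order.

table();
translate([302, 250, 750]) spool();
translate([295, -344, 0]) stool();
translate([295, 904, 0]) stool();
translate([-418, 280, 0]) stool();
translate([1008, 280, 0]) stool();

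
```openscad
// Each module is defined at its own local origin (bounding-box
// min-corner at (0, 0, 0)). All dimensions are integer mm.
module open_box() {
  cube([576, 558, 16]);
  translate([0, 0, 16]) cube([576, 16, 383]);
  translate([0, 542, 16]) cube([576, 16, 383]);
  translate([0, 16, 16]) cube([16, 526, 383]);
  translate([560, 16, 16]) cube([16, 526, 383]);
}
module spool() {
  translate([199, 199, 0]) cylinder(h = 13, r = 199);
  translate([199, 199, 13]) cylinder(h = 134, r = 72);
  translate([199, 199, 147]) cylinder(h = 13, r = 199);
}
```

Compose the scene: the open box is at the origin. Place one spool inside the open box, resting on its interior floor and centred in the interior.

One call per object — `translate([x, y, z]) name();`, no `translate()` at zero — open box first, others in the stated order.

open_box();
translate([89, 80, 16]) spool();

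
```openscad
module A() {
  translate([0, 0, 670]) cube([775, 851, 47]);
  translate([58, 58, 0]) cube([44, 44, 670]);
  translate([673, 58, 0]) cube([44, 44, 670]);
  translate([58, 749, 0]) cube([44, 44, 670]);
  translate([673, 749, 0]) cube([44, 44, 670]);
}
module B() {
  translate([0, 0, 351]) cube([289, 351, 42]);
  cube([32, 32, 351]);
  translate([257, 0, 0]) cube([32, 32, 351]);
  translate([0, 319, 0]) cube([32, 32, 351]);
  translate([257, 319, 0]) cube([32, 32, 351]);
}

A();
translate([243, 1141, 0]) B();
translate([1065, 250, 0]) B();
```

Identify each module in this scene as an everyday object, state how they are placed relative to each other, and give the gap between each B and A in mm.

Each stool's nearest face is 290 mm from the table's bounding box.

A is a table. B is a stool. Two stools sit around the table at the +y, +x sides. The gap between each stool and the table is 290 mm.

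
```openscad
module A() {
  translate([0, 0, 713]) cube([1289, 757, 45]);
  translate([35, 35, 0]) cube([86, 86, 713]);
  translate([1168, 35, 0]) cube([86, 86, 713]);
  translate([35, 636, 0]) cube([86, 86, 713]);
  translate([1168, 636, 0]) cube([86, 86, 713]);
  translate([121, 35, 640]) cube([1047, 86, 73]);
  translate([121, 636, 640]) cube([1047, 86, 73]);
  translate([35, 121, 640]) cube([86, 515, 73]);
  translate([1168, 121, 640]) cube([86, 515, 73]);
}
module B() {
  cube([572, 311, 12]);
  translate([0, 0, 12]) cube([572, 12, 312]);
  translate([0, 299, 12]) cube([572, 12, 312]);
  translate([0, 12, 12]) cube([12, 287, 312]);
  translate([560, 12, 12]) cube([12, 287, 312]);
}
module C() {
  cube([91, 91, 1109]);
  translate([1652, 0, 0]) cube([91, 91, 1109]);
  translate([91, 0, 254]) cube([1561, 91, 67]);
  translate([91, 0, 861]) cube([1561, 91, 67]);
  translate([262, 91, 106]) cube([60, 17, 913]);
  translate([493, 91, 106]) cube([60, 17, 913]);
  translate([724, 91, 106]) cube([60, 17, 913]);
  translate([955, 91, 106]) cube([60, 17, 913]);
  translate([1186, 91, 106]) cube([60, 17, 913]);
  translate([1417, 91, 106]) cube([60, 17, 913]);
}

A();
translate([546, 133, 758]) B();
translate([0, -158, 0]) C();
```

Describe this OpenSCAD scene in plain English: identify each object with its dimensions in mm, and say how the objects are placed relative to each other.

A is a table with a 1289×757 mm rectangular top, 45 mm thick, top surface at z = 758 mm, supported by four 86×86 mm square legs, each inset 35 mm from the nearest pair of top edges, running from the floor. Four apron rails, 86 mm thick and 73 mm tall, run between adjacent legs with their top edges flush with the underside of the top and their outer faces flush with the legs' outer faces.

B is an open storage box with external size 572×311×324 mm and wall thickness 12 mm (the base is also 12 mm thick). The base covers the whole footprint; the four walls stand on the base, with the y-facing walls full-width and the x-facing walls fitting between their inner faces.

C is a fence section. Two 91×91 mm posts, 1109 mm tall, stand on the floor with a clear span of 1561 mm between their inner faces. Two horizontal rails of 91×67 mm section span the gap between the posts with their undersides at z = 254 mm and z = 861 mm, flush with the posts' −y face. 6 pickets, each 60 mm wide, 17 mm thick and 913 mm tall, are fixed to the +y face of the rails with their bottoms at z = 106 mm, evenly spaced across the span with equal gaps (rounded down to the nearest mm) at the −x end and between each pair — any rounding remainder accumulates at the +x end.

The open box is on top of the table. The fence section is on the floor beside the table on its −y side.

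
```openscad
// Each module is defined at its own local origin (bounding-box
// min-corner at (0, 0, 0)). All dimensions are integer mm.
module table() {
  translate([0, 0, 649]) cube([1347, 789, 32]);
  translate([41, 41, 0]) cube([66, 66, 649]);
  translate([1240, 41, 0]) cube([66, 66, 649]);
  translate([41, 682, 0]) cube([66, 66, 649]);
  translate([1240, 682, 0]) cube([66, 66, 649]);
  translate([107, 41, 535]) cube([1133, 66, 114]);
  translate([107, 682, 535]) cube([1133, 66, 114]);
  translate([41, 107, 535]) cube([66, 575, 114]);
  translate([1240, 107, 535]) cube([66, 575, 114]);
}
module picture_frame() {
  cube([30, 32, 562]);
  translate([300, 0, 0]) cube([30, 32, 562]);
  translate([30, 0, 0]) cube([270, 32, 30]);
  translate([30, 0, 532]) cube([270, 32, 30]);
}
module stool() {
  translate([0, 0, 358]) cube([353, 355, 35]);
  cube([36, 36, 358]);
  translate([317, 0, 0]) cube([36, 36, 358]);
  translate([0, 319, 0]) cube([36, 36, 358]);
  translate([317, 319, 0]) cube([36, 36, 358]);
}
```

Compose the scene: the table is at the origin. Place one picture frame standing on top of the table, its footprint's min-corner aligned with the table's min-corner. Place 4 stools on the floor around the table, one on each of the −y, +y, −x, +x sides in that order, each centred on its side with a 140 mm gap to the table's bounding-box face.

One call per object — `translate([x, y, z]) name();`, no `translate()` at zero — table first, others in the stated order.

table();
translate([0, 0, 681]) picture_frame();
translate([497, -495, 0]) stool();
translate([497, 929, 0]) stool();
translate([-493, 217, 0]) stool();
translate([1487, 217, 0]) stool();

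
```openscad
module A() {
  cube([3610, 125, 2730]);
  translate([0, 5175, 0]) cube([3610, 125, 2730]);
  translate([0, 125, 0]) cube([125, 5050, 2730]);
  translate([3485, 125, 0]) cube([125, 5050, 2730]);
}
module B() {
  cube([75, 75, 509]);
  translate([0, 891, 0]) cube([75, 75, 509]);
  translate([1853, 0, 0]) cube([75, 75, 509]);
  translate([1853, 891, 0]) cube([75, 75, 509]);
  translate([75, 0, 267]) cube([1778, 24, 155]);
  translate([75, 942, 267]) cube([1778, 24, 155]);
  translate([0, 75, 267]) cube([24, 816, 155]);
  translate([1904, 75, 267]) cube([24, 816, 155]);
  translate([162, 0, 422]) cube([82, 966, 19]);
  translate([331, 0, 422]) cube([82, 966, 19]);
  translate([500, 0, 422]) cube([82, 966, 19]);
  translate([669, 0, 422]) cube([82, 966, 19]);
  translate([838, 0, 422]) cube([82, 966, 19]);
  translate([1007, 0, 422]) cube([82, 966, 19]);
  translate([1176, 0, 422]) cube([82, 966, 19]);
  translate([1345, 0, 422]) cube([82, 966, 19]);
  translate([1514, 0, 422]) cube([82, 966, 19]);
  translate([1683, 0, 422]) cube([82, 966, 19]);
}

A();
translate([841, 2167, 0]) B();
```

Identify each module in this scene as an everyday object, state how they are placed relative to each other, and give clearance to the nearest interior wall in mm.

Clearances: x = 716, y = 2042; minimum 716 mm.

A is a house frame. B is a bed frame. The bed frame sits inside the house frame, centred. The clearance to the nearest interior wall is 716 mm.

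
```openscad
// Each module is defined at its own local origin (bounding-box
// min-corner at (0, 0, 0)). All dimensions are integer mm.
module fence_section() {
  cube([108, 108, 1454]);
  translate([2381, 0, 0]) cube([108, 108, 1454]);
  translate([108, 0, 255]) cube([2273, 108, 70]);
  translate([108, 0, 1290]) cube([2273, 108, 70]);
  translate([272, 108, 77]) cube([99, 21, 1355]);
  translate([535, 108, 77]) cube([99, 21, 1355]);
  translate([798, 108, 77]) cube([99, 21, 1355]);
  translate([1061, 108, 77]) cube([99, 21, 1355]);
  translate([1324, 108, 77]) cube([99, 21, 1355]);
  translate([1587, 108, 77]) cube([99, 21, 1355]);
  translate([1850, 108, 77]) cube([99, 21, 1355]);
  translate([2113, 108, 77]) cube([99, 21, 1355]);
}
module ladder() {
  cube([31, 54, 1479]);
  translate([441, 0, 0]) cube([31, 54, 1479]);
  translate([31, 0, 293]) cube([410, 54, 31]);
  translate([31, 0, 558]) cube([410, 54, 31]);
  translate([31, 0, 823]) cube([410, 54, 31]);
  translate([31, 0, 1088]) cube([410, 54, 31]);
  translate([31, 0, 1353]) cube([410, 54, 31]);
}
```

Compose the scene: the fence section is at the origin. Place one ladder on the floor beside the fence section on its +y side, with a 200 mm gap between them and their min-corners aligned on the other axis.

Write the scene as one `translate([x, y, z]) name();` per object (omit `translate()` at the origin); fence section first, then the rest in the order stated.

fence_section();
translate([0, 329, 0]) ladder();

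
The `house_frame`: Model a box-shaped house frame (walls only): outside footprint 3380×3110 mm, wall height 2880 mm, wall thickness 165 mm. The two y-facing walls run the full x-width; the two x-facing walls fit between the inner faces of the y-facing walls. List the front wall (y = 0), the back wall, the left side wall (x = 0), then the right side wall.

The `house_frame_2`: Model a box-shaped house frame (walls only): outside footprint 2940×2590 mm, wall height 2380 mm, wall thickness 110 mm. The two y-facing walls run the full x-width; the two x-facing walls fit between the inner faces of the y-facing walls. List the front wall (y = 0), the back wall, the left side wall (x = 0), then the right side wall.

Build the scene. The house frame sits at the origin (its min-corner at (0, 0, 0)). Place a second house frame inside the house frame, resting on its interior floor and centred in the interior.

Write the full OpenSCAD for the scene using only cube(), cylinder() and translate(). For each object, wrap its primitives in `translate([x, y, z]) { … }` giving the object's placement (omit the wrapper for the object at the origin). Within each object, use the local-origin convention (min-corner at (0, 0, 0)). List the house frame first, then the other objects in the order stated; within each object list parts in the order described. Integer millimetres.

cube([3380, 165, 2880]);
translate([0, 2945, 0]) cube([3380, 165, 2880]);
translate([0, 165, 0]) cube([165, 2780, 2880]);
translate([3215, 165, 0]) cube([165, 2780, 2880]);
translate([220, 260, 0]) {
  cube([2940, 110, 2380]);
  translate([0, 2480, 0]) cube([2940, 110, 2380]);
  translate([0, 110, 0]) cube([110, 2370, 2380]);
  translate([2830, 110, 0]) cube([110, 2370, 2380]);
}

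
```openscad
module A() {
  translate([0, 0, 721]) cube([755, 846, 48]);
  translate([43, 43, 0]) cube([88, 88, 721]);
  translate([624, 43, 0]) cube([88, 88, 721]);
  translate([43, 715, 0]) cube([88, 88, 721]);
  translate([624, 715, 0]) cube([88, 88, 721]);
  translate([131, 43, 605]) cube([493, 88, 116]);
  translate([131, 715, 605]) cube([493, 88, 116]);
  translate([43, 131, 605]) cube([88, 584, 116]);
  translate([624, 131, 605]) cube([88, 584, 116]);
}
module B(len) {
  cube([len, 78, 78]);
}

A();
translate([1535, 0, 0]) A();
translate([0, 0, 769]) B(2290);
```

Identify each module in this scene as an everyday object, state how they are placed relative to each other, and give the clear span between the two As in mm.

A is a table. B is a beam. A beam spans the tops of two tables. The clear span between the two tables is 780 mm.

Second table starts at x = 1535; first ends at x = 755; clear span = 1535 − 755 = 780 mm.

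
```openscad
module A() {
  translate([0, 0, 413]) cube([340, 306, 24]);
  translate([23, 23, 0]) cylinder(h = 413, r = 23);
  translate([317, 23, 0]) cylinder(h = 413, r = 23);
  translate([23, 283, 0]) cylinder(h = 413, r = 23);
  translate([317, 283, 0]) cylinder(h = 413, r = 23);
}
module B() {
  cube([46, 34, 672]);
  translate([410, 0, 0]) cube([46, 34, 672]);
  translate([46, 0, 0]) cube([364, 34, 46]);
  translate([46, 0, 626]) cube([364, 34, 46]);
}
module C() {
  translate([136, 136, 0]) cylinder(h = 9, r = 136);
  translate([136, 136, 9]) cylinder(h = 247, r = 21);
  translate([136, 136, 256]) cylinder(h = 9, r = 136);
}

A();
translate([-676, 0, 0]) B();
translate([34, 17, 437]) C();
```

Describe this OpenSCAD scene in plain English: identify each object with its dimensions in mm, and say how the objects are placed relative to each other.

A is a four-legged stool. The seat is 340×306 mm, 24 mm thick, top at z = 437 mm. It stands on four round legs, each 46 mm in diameter, from z = 0 to the seat underside, each leg's axis is inset half a diameter from the nearest pair of seat edges (so the leg's bounding box is flush with the corner).

B is a picture frame with a 364×580 mm rectangular opening (x by z) and a uniform 46 mm border on every side. Frame depth is 34 mm along y. It is built from two vertical stiles running the full outside height and two horizontal rails spanning the gap between the stiles.

C is a spool: two coaxial disc flanges of radius 136 mm and thickness 9 mm, joined by a core cylinder of radius 21 mm and height 247 mm. The lower flange rests on z = 0 and the three cylinders share a vertical axis.

The picture frame is on the floor beside the stool on its −x side. The spool is on top of the stool, centred.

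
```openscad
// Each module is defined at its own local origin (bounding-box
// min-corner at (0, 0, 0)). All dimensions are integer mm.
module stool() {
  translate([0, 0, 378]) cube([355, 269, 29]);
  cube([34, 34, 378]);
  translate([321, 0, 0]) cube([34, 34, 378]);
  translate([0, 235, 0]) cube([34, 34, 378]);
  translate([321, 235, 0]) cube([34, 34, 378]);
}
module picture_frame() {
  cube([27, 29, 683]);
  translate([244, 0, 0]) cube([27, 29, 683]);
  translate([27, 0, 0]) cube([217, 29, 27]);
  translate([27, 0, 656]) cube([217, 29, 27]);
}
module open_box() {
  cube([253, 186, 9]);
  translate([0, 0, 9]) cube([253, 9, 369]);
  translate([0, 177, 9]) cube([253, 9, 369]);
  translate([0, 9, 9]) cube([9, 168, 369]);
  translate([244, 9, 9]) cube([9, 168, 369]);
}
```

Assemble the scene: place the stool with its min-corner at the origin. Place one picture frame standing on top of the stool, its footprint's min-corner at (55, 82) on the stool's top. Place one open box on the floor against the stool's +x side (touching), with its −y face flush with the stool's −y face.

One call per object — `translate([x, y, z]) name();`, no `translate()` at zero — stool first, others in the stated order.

stool();
translate([55, 82, 407]) picture_frame();
translate([355, 0, 0]) open_box();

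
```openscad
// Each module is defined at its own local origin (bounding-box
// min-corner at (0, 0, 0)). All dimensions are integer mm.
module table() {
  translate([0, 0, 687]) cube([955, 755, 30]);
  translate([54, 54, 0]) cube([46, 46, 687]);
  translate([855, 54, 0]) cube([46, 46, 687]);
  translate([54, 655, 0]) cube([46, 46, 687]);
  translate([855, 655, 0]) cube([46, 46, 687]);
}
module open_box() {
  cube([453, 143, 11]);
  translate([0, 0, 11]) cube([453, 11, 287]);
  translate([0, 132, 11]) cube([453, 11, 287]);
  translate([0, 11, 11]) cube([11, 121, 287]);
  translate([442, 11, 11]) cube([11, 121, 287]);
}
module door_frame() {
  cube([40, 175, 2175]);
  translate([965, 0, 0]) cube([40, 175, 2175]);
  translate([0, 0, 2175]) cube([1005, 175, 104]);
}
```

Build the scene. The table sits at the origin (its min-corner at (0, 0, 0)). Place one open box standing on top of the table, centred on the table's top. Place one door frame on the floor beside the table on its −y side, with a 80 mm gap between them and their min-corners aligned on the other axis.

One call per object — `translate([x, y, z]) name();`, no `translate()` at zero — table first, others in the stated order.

table();
translate([251, 306, 717]) open_box();
translate([0, -255, 0]) door_frame();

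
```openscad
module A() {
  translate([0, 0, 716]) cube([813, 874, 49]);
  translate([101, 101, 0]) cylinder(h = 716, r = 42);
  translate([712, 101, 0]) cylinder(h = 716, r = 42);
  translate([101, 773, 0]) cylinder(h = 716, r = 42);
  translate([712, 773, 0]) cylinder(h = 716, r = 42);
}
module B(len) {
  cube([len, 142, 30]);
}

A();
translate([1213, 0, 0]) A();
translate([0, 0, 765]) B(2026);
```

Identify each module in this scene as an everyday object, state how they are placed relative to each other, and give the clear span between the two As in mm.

A is a table. B is a beam. A beam spans the tops of two tables. The clear span between the two tables is 400 mm.

Second table starts at x = 1213; first ends at x = 813; clear span = 1213 − 813 = 400 mm.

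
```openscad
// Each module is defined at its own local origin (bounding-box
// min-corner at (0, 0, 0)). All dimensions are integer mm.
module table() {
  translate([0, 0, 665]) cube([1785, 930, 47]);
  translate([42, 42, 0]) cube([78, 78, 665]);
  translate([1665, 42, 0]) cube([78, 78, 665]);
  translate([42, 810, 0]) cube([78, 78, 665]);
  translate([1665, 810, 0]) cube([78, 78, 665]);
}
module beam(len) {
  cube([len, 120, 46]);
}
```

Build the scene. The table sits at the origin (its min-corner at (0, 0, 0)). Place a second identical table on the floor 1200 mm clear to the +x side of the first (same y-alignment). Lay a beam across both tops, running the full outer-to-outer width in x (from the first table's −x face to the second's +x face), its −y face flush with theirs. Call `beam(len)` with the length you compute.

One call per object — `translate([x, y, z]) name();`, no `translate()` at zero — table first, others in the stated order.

table();
translate([2985, 0, 0]) table();
translate([0, 0, 712]) beam(4770);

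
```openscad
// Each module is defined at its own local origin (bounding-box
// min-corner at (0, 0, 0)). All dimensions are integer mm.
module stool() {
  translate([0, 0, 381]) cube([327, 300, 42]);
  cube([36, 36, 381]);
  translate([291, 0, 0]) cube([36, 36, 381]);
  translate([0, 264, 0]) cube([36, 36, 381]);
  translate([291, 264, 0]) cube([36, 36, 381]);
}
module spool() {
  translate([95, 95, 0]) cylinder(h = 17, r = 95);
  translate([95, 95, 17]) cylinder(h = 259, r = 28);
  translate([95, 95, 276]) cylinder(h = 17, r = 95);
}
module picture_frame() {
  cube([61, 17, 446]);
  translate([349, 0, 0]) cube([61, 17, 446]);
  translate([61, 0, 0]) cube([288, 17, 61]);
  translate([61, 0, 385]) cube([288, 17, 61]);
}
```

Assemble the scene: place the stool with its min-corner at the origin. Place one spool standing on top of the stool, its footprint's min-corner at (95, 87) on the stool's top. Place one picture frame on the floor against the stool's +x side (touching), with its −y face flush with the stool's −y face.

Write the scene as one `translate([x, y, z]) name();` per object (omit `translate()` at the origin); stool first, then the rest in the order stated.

stool();
translate([95, 87, 423]) spool();
translate([327, 0, 0]) picture_frame();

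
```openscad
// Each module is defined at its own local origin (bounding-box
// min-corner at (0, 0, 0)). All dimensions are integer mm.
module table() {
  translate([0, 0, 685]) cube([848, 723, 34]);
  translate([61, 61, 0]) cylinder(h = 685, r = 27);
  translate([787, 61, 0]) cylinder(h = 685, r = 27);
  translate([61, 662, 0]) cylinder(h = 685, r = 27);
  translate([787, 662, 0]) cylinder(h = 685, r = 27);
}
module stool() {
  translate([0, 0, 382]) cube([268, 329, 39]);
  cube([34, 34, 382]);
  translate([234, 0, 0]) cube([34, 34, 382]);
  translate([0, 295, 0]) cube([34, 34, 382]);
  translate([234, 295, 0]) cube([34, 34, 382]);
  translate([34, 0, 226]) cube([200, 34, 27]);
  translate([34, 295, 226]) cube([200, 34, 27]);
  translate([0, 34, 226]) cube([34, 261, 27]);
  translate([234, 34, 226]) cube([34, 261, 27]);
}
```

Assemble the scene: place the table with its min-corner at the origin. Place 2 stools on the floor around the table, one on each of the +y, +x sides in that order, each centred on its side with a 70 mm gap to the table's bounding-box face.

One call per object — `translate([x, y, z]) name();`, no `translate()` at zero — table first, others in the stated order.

table();
translate([290, 793, 0]) stool();
translate([918, 197, 0]) stool();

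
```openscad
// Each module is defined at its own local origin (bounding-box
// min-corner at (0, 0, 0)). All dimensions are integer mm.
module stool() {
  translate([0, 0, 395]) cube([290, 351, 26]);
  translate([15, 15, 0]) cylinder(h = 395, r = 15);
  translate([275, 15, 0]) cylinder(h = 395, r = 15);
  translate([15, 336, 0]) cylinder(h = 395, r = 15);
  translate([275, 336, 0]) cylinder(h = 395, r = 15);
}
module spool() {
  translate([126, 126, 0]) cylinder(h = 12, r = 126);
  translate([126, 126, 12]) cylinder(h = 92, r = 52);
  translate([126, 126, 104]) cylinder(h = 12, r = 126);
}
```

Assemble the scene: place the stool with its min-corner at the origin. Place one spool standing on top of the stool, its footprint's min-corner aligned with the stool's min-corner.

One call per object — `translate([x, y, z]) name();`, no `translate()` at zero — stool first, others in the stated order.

stool();
translate([0, 0, 421]) spool();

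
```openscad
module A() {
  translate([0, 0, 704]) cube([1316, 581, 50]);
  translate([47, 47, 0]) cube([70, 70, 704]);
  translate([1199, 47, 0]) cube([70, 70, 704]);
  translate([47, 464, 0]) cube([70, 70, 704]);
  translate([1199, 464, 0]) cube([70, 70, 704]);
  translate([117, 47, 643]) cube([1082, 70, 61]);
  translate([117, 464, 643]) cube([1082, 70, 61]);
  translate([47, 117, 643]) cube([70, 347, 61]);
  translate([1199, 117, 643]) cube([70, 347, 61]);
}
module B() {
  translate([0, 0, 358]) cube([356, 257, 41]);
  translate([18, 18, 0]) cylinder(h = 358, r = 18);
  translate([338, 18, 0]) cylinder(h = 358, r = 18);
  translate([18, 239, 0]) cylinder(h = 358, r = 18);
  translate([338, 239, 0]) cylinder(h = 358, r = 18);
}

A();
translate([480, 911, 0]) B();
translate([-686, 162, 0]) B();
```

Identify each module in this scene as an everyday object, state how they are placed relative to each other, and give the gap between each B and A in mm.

Each stool's nearest face is 330 mm from the table's bounding box.

A is a table. B is a stool. Two stools sit around the table at the +y, −x sides. The gap between each stool and the table is 330 mm.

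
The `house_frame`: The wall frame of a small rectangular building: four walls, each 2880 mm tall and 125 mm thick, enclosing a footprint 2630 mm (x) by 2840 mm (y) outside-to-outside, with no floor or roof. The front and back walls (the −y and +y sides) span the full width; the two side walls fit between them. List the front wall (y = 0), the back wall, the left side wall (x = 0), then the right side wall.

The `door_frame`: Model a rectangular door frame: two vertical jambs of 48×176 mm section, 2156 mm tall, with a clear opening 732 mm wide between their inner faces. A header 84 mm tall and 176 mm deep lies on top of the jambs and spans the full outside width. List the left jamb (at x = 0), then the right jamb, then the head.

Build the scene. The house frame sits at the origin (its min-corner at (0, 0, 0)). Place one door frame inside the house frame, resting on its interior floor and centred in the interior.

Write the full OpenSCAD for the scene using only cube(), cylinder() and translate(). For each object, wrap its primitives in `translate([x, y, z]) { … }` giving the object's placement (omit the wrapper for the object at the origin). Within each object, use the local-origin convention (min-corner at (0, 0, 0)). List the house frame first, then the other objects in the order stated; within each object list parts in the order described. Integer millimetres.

cube([2630, 125, 2880]);
translate([0, 2715, 0]) cube([2630, 125, 2880]);
translate([0, 125, 0]) cube([125, 2590, 2880]);
translate([2505, 125, 0]) cube([125, 2590, 2880]);
translate([901, 1332, 0]) {
  cube([48, 176, 2156]);
  translate([780, 0, 0]) cube([48, 176, 2156]);
  translate([0, 0, 2156]) cube([828, 176, 84]);
}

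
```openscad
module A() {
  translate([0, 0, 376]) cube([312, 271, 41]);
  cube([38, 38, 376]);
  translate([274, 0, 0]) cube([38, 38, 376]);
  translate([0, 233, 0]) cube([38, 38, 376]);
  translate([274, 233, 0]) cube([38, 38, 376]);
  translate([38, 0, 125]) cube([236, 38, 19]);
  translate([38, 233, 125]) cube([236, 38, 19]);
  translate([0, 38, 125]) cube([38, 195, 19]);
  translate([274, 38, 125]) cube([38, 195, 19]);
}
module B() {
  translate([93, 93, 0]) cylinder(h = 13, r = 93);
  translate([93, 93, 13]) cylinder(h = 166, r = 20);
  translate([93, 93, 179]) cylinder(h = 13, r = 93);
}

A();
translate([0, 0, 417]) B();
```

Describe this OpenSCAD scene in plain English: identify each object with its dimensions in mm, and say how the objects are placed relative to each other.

A is a four-legged stool. The seat is a 312×271×41 mm slab whose top surface is at z = 417 mm; four square legs, each 38×38 mm in cross-section, run from the floor (z = 0) to the underside of the seat, each flush with a corner of the seat. Four stretchers, 38 mm wide and 19 mm tall, connect adjacent legs with their undersides at z = 125 mm, each running between the inner faces of the legs it joins and aligned with the legs' outer faces on the other axis.

B is a spool: two coaxial disc flanges of radius 93 mm and thickness 13 mm, joined by a core cylinder of radius 20 mm and height 166 mm. The lower flange rests on z = 0 and the three cylinders share a vertical axis.

The spool is on top of the stool.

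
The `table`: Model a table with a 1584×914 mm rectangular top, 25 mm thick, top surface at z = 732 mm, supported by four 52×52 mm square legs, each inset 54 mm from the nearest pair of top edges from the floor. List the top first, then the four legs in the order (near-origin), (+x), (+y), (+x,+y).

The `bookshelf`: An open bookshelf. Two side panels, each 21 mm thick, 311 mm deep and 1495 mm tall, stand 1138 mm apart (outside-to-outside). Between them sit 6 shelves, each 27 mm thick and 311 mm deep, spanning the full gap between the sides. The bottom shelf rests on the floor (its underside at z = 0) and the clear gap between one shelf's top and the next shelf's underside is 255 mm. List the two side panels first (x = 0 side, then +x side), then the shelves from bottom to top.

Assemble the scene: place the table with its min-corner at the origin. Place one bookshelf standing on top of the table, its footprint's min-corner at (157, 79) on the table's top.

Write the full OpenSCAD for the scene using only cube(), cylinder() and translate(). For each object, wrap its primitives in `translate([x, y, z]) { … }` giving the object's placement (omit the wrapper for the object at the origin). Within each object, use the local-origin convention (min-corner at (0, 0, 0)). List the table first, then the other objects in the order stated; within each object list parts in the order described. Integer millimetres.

translate([0, 0, 707]) cube([1584, 914, 25]);
translate([54, 54, 0]) cube([52, 52, 707]);
translate([1478, 54, 0]) cube([52, 52, 707]);
translate([54, 808, 0]) cube([52, 52, 707]);
translate([1478, 808, 0]) cube([52, 52, 707]);
translate([157, 79, 732]) {
  cube([21, 311, 1495]);
  translate([1117, 0, 0]) cube([21, 311, 1495]);
  translate([21, 0, 0]) cube([1096, 311, 27]);
  translate([21, 0, 282]) cube([1096, 311, 27]);
  translate([21, 0, 564]) cube([1096, 311, 27]);
  translate([21, 0, 846]) cube([1096, 311, 27]);
  translate([21, 0, 1128]) cube([1096, 311, 27]);
  translate([21, 0, 1410]) cube([1096, 311, 27]);
}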